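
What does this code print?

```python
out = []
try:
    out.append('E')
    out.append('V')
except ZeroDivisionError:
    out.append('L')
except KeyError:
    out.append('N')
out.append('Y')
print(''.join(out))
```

Execution trace: 'E' (try body) → 'V' (try body, no exception) → 'Y' (after the try/except). Output: EVY

Answer: EVY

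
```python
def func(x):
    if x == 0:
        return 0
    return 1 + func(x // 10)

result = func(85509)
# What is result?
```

Count of digits of 85509: 5

Answer: 5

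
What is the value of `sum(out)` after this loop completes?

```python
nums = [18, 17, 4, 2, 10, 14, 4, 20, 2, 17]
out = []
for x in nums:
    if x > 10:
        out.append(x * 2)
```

Sum of doubled values > 10
`out` takes the values: [] → [36] → [36, 34] → [36, 34, 28] → [36, 34, 28, 40] → [36, 34, 28, 40, 34]
So `sum(out)` = 172

Answer: 172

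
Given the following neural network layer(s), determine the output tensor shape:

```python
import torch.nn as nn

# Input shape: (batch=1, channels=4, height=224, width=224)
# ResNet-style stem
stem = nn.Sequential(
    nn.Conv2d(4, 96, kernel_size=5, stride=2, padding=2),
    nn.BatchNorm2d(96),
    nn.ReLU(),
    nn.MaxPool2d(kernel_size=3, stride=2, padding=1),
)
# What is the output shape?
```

Input: (1, 4, 224, 224) -> after Conv2d 5x5 stride=2: (1, 96, 112, 112) -> Output: (1, 96, 56, 56)

Answer: (1, 96, 56, 56)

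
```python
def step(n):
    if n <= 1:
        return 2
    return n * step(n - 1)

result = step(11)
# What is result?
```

step(11) = 11 * 10 * 9 * 8 * 7 * 6 * 5 * 4 * 3 * 2 * 2 = 79833600

Answer: 79833600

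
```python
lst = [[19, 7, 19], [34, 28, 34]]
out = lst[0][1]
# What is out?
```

Trace:
`lst = [[19, 7, 19], [34, 28, 34]]` → lst = [[19, 7, 19], [34, 28, 34]]
`out = lst[0][1]` → out = 7
So out = 7

Answer: 7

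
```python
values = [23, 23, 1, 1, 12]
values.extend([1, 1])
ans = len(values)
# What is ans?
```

Trace:
`values = [23, 23, 1, 1, 12]` → values = [23, 23, 1, 1, 12]
`values.extend([1, 1])` → values = [23, 23, 1, 1, 12, 1, 1]
`ans = len(values)` → ans = 7
So ans = 7

Answer: 7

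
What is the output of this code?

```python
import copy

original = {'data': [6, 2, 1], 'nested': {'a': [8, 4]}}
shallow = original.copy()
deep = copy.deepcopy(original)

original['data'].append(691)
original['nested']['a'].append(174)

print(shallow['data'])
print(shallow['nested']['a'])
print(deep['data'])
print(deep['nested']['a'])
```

Key concept: comparing shallow vs deep copy.
Step by step:
`original = {'data': [6, 2, 1], 'nested': {'a': [8, 4]}}` → original = {'data': [6, 2, 1], 'nested': {'a': [8, 4]}}
`shallow = original.copy()` → shallow = {'data': [6, 2, 1], 'nested': {'a': [8, 4]}}
`deep = copy.deepcopy(original)` → deep = {'data': [6, 2, 1], 'nested': {'a': [8, 4]}}
`original['data'].append(691)` → original = {'data': [6, 2, 1, 691], 'nested': {'a': [8, 4]}}; shallow = {'data': [6, 2, 1, 691], 'nested': {'a': [8, 4]}}
`original['nested']['a'].append(174)` → original = {'data': [6, 2, 1, 691], 'nested': {'a': [8, 4, 174]}}; shallow = {'data': [6, 2, 1, 691], 'nested': {'a': [8, 4, 174]}}
`print(shallow['data'])` → prints [6, 2, 1, 691]
`print(shallow['nested']['a'])` → prints [8, 4, 174]
`print(deep['data'])` → prints [6, 2, 1]
`print(deep['nested']['a'])` → prints [8, 4]

Answer:
[6, 2, 1, 691]
[8, 4, 174]
[6, 2, 1]
[8, 4]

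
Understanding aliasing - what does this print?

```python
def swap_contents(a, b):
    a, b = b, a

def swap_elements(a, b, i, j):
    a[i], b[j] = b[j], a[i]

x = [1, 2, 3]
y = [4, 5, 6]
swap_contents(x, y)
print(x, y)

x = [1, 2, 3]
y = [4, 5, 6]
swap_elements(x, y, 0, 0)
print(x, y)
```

Key concept: parameter rebinding vs mutation.
Step by step:
`x = [1, 2, 3]` → x = [1, 2, 3]
`y = [4, 5, 6]` → y = [4, 5, 6]
`swap_contents(x, y)` → no visible change to tracked variables
`print(x, y)` → prints [1, 2, 3] [4, 5, 6]
`x = [1, 2, 3]` → x = [1, 2, 3]
`y = [4, 5, 6]` → y = [4, 5, 6]
`swap_elements(x, y, 0, 0)` → x = [4, 2, 3]; y = [1, 5, 6]
`print(x, y)` → prints [4, 2, 3] [1, 5, 6]

Answer:
[1, 2, 3] [4, 5, 6]
[4, 2, 3] [1, 5, 6]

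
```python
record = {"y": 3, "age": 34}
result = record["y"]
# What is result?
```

Trace:
`record = {"y": 3, "age": 34}` → record = {'y': 3, 'age': 34}
`result = record["y"]` → result = 3
So result = 3

Answer: 3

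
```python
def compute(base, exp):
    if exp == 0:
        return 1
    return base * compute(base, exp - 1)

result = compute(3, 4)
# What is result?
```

compute(3, 4) = 3 * 3 * 3 * 3 = 81

Answer: 81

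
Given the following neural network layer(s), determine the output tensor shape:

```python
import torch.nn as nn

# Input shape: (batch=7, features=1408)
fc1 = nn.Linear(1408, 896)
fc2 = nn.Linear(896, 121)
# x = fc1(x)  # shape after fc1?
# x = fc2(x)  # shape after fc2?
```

Input: (7, 1408) -> after fc1: (7, 896) -> Output: (7, 121)

Answer: (7, 121)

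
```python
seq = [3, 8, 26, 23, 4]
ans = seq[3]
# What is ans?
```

Trace:
`seq = [3, 8, 26, 23, 4]` → seq = [3, 8, 26, 23, 4]
`ans = seq[3]` → ans = 23
So ans = 23

Answer: 23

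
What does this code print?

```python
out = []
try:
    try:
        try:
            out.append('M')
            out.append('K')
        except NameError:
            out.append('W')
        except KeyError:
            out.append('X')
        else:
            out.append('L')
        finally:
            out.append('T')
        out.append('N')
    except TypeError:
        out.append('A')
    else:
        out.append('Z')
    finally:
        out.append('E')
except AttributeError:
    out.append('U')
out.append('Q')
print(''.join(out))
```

Execution trace: 'M' (inner try body) → 'K' (inner try body, no exception) → 'L' (inner else) → 'T' (inner finally) → 'N' (try body, no exception) → 'Z' (else) → 'E' (finally) → 'Q' (after the try/except). Output: MKLTNZEQ

Answer: MKLTNZEQ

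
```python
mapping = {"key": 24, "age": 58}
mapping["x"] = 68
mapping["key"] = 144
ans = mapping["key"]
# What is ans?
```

Trace:
`mapping = {"key": 24, "age": 58}` → mapping = {'key': 24, 'age': 58}
`mapping["x"] = 68` → mapping = {'key': 24, 'age': 58, 'x': 68}
`mapping["key"] = 144` → mapping = {'key': 144, 'age': 58, 'x': 68}
`ans = mapping["key"]` → ans = 144
So ans = 144

Answer: 144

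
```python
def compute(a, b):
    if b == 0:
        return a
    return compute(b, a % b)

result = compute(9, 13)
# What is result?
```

compute(9, 13) -> compute(13, 9) -> compute(9, 4) -> compute(4, 1) -> compute(1, 0) -> 1

Answer: 1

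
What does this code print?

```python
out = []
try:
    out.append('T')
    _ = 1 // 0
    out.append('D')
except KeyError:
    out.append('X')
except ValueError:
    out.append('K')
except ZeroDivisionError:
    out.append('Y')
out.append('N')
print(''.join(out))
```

Execution trace: 'T' (try body) → 'Y' (except ZeroDivisionError) → 'N' (after the try/except). Output: TYN

Answer: TYN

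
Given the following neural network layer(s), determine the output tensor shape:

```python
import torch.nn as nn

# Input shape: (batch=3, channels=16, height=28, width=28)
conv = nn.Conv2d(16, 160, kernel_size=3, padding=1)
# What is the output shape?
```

Input: (3, 16, 28, 28) -> Output: (3, 160, 28, 28)

Answer: (3, 160, 28, 28)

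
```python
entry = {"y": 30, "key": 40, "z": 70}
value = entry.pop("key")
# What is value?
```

Trace:
`entry = {"y": 30, "key": 40, "z": 70}` → entry = {'y': 30, 'key': 40, 'z': 70}
`value = entry.pop("key")` → entry = {'y': 30, 'z': 70}; value = 40
So value = 40

Answer: 40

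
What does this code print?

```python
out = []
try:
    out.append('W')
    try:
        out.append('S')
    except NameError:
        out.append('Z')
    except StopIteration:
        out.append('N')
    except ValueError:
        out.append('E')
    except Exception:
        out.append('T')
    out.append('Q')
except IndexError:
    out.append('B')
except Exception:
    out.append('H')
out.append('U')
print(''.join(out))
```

Execution trace: 'W' (try body) → 'S' (inner try body, no exception) → 'Q' (try body, no exception) → 'U' (after the try/except). Output: WSQU

Answer: WSQU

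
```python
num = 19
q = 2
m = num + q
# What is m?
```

Trace:
`num = 19` → num = 19
`q = 2` → q = 2
`m = num + q` → m = 21
So m = 21

Answer: 21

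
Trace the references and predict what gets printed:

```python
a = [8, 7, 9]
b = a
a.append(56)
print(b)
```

Key concept: basic list aliasing.
Step by step:
`a = [8, 7, 9]` → a = [8, 7, 9]
`b = a` → b = [8, 7, 9] (same object as a)
`a.append(56)` → a = [8, 7, 9, 56] (same object as b); b = [8, 7, 9, 56] (same object as a)
`print(b)` → prints [8, 7, 9, 56]

Answer: [8, 7, 9, 56]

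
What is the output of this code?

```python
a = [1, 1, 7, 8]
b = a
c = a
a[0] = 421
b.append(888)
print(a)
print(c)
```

Key concept: multiple aliases.
Step by step:
`a = [1, 1, 7, 8]` → a = [1, 1, 7, 8]
`b = a` → b = [1, 1, 7, 8] (same object as a)
`c = a` → c = [1, 1, 7, 8] (same object as a, b)
`a[0] = 421` → a = [421, 1, 7, 8] (same object as b, c); b = [421, 1, 7, 8] (same object as a, c); c = [421, 1, 7, 8] (same object as a, b)
`b.append(888)` → a = [421, 1, 7, 8, 888] (same object as b, c); b = [421, 1, 7, 8, 888] (same object as a, c); c = [421, 1, 7, 8, 888] (same object as a, b)
`print(a)` → prints [421, 1, 7, 8, 888]
`print(c)` → prints [421, 1, 7, 8, 888]

Answer:
[421, 1, 7, 8, 888]
[421, 1, 7, 8, 888]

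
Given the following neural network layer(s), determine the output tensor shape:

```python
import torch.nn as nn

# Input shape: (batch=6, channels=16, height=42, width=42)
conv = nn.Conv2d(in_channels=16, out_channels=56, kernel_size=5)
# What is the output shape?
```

Input: (6, 16, 42, 42) -> Output: (6, 56, 38, 38)

Answer: (6, 56, 38, 38)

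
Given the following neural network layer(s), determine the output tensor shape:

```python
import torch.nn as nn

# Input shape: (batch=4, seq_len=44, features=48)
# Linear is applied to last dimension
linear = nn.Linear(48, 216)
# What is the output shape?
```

Input: (4, 44, 48) -> Output: (4, 44, 216)

Answer: (4, 44, 216)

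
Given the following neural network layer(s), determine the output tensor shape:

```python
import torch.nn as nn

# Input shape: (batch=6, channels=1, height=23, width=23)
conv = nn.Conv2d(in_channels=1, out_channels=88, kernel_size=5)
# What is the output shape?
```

Input: (6, 1, 23, 23) -> Output: (6, 88, 19, 19)

Answer: (6, 88, 19, 19)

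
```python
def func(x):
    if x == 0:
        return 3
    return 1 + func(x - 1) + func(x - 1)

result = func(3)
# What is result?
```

func(x) = 1 + 2·func(x-1), func(0)=3. Closed form: (3+1)·2^3 - 1 = 31.

Answer: 31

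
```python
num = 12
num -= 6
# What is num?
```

Trace:
`num = 12` → num = 12
`num -= 6` → num = 6
So num = 6

Answer: 6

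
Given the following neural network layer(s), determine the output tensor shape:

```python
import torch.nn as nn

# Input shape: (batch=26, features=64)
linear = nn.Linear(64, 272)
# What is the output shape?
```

Input: (26, 64) -> Output: (26, 272)

Answer: (26, 272)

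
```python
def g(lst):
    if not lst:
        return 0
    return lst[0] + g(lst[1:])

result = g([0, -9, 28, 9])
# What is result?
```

0 + (-9) + 28 + 9 + 0 = 28

Answer: 28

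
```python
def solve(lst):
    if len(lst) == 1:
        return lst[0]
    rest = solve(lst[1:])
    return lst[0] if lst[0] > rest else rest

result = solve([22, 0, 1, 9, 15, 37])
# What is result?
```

Recursive max over [22, 0, 1, 9, 15, 37] = 37

Answer: 37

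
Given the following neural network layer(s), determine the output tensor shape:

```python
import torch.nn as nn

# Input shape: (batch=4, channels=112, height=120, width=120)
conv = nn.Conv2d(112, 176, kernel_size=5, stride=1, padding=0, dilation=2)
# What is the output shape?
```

Input: (4, 112, 120, 120) -> Output: (4, 176, 112, 112)

Answer: (4, 176, 112, 112)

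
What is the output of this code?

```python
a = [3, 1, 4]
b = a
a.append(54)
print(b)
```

Key concept: basic list aliasing.
Step by step:
`a = [3, 1, 4]` → a = [3, 1, 4]
`b = a` → b = [3, 1, 4] (same object as a)
`a.append(54)` → a = [3, 1, 4, 54] (same object as b); b = [3, 1, 4, 54] (same object as a)
`print(b)` → prints [3, 1, 4, 54]

Answer: [3, 1, 4, 54]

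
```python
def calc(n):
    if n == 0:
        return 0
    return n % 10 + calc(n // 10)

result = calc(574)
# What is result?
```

Sum of digits of 574: 4 + 7 + 5 = 16

Answer: 16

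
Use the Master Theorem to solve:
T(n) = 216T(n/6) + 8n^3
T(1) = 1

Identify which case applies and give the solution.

a=216, b=6, f(n)=8n^3. log_6(216) = 3. Since c=3 = 3, Case 2 applies: T(n) = Θ(n^log_b(a) · log n) = O(n^3 log n).

Answer: O(n^3 log n) - Case 2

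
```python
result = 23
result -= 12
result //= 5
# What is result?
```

Trace:
`result = 23` → result = 23
`result -= 12` → result = 11
`result //= 5` → result = 2
So result = 2

Answer: 2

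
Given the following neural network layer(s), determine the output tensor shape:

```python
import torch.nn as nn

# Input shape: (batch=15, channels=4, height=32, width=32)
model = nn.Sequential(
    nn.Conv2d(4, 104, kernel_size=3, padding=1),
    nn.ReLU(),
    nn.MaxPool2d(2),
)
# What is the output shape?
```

Input: (15, 4, 32, 32) -> after Conv2d: (15, 104, 32, 32) -> after ReLU: (15, 104, 32, 32) -> Output: (15, 104, 16, 16)

Answer: (15, 104, 16, 16)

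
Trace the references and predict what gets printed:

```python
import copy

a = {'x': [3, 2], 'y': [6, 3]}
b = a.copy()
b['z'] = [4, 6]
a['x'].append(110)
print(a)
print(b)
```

Key concept: shallow copy of dict with mutable values.
Step by step:
`a = {'x': [3, 2], 'y': [6, 3]}` → a = {'x': [3, 2], 'y': [6, 3]}
`b = a.copy()` → b = {'x': [3, 2], 'y': [6, 3]}
`b['z'] = [4, 6]` → b = {'x': [3, 2], 'y': [6, 3], 'z': [4, 6]}
`a['x'].append(110)` → a = {'x': [3, 2, 110], 'y': [6, 3]}; b = {'x': [3, 2, 110], 'y': [6, 3], 'z': [4, 6]}
`print(a)` → prints {'x': [3, 2, 110], 'y': [6, 3]}
`print(b)` → prints {'x': [3, 2, 110], 'y': [6, 3], 'z': [4, 6]}

Answer:
{'x': [3, 2, 110], 'y': [6, 3]}
{'x': [3, 2, 110], 'y': [6, 3], 'z': [4, 6]}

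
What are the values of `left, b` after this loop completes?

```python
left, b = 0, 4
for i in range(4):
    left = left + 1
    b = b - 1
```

left goes 0→4, b goes 4→0
`left, b` takes the values: (0, 4) → (1, 4) → (1, 3) → (2, 3) → (2, 2) → (3, 2) → (3, 1) → (4, 1) → (4, 0)

Answer: 4, 0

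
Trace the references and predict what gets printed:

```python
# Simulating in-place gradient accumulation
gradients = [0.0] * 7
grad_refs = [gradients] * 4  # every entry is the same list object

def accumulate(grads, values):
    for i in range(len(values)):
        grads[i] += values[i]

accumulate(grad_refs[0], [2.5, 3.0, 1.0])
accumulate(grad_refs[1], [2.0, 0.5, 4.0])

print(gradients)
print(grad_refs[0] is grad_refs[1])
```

Key concept: gradient accumulation aliasing.
Step by step:
`gradients = [0.0] * 7` → gradients = [0.0, 0.0, 0.0, 0.0, 0.0, 0.0, 0.0]
`grad_refs = [gradients] * 4` → grad_refs = [[0.0, 0.0, 0.0, 0.0, 0.0, 0.0, 0.0], [0.0, 0.0, 0.0, 0.0, 0.0, 0.0, 0.0], [0.0, 0.0, 0.0, 0.0, 0.0, 0.0, 0.0], [0.0, 0.0, 0.0, 0.0, 0.0, 0.0, 0.0]]
`accumulate(grad_refs[0], [2.5, 3.0, 1.0])` → gradients = [2.5, 3.0, 1.0, 0.0, 0.0, 0.0, 0.0]; grad_refs = [[2.5, 3.0, 1.0, 0.0, 0.0, 0.0, 0.0], [2.5, 3.0, 1.0, 0.0, 0.0, 0.0, 0.0], [2.5, 3.0, 1.0, 0.0, 0.0, 0.0, 0.0], [2.5, 3.0, 1.0, 0.0, 0.0, 0.0, 0.0]]
`accumulate(grad_refs[1], [2.0, 0.5, 4.0])` → gradients = [4.5, 3.5, 5.0, 0.0, 0.0, 0.0, 0.0]; grad_refs = [[4.5, 3.5, 5.0, 0.0, 0.0, 0.0, 0.0], [4.5, 3.5, 5.0, 0.0, 0.0, 0.0, 0.0], [4.5, 3.5, 5.0, 0.0, 0.0, 0.0, 0.0], [4.5, 3.5, 5.0, 0.0, 0.0, 0.0, 0.0]]
`print(gradients)` → prints [4.5, 3.5, 5.0, 0.0, 0.0, 0.0, 0.0]
`print(grad_refs[0] is grad_refs[1])` → prints True

Answer:
[4.5, 3.5, 5.0, 0.0, 0.0, 0.0, 0.0]
True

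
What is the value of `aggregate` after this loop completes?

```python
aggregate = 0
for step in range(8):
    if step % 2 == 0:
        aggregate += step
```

Sum of even numbers 0 to 7
`aggregate` takes the values: 0 → 2 → 6 → 12

Answer: 12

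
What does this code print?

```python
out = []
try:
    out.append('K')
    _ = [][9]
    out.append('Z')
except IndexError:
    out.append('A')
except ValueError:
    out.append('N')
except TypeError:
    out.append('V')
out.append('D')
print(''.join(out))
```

Execution trace: 'K' (try body) → 'A' (except IndexError) → 'D' (after the try/except). Output: KAD

Answer: KAD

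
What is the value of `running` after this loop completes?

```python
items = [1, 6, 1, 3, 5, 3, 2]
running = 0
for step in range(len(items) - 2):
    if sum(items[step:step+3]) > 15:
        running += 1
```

Count windows with sum > 15
`running` takes the values: 0

Answer: 0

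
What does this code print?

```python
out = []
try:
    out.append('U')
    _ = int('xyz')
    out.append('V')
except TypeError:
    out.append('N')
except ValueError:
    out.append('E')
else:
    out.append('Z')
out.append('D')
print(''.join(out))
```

Execution trace: 'U' (try body) → 'E' (except ValueError) → 'D' (after the try/except). Output: UED

Answer: UED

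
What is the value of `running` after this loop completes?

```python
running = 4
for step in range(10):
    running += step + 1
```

Start at 4, add 1 to 10 = 59
`running` takes the values: 4 → 5 → 7 → 10 → 14 → 19 → 25 → 32 → 40 → 49 → 59

Answer: 59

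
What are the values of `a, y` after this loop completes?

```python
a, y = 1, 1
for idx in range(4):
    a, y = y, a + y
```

Fibonacci: after 4 iterations
`a, y` takes the values: (1, 1) → (1, 2) → (2, 3) → (3, 5) → (5, 8)

Answer: 5, 8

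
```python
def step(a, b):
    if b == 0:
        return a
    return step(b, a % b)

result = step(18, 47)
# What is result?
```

step(18, 47) -> step(47, 18) -> step(18, 11) -> step(11, 7) -> step(7, 4) -> step(4, 3) -> step(3, 1) -> step(1, 0) -> 1

Answer: 1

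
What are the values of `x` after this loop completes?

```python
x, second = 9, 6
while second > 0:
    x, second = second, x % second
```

GCD of 9 and 6
`x` takes the values: 9 → 6 → 3

Answer: 3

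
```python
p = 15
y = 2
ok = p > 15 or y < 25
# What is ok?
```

Trace:
`p = 15` → p = 15
`y = 2` → y = 2
`ok = p > 15 or y < 25` → ok = True
So ok = True

Answer: True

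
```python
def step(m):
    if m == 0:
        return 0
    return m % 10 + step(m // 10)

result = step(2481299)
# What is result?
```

Sum of digits of 2481299: 9 + 9 + 2 + 1 + 8 + 4 + 2 = 35

Answer: 35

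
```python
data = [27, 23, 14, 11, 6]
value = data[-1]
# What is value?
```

Trace:
`data = [27, 23, 14, 11, 6]` → data = [27, 23, 14, 11, 6]
`value = data[-1]` → value = 6
So value = 6

Answer: 6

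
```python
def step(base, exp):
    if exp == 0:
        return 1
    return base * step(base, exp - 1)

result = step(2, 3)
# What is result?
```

step(2, 3) = 2 * 2 * 2 = 8

Answer: 8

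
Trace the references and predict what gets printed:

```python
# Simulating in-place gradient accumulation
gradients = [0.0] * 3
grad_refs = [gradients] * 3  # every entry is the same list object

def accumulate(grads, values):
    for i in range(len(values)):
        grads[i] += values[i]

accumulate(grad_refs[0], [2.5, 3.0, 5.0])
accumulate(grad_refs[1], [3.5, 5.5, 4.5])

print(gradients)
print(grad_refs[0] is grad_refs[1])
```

Key concept: gradient accumulation aliasing.
Step by step:
`gradients = [0.0] * 3` → gradients = [0.0, 0.0, 0.0]
`grad_refs = [gradients] * 3` → grad_refs = [[0.0, 0.0, 0.0], [0.0, 0.0, 0.0], [0.0, 0.0, 0.0]]
`accumulate(grad_refs[0], [2.5, 3.0, 5.0])` → gradients = [2.5, 3.0, 5.0]; grad_refs = [[2.5, 3.0, 5.0], [2.5, 3.0, 5.0], [2.5, 3.0, 5.0]]
`accumulate(grad_refs[1], [3.5, 5.5, 4.5])` → gradients = [6.0, 8.5, 9.5]; grad_refs = [[6.0, 8.5, 9.5], [6.0, 8.5, 9.5], [6.0, 8.5, 9.5]]
`print(gradients)` → prints [6.0, 8.5, 9.5]
`print(grad_refs[0] is grad_refs[1])` → prints True

Answer:
[6.0, 8.5, 9.5]
True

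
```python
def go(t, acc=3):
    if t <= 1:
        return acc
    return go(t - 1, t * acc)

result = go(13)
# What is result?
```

Accumulator trace (n, acc): (13, 3) -> (12, 39) -> (11, 468) -> (10, 5148) -> (9, 51480) -> (8, 463320) -> (7, 3706560) -> (6, 25945920) -> (5, 155675520) -> (4, 778377600) -> (3, 3113510400) -> (2, 9340531200) -> (1, 18681062400) -> return 18681062400

Answer: 18681062400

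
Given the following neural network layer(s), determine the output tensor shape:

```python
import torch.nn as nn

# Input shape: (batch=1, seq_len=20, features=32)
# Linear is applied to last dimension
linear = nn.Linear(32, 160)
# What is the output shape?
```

Input: (1, 20, 32) -> Output: (1, 20, 160)

Answer: (1, 20, 160)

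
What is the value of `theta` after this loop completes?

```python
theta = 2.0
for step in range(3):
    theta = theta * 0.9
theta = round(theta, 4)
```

Exponential decay: 2.0 * 0.9^3
`theta` takes the values: 2.0 → 1.8 → 1.62 → 1.458

Answer: 1.458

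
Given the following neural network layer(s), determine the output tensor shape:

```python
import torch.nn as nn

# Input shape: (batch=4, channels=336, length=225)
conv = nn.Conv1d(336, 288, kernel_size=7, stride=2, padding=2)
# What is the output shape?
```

Input: (4, 336, 225) -> Output: (4, 288, 112)

Answer: (4, 288, 112)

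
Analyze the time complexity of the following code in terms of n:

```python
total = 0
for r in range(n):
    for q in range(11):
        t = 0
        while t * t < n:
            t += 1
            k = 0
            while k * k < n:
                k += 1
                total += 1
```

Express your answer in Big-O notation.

Each loop level contributes: n × 1 × √n × √n. Multiplying the contributions gives O(n^2).

Answer: O(n^2)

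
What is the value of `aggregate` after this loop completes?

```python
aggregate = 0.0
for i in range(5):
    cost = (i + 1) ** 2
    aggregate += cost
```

Sum of squared losses 1² + 2² + ... + 5²
`aggregate` takes the values: 0.0 → 1.0 → 5.0 → 14.0 → 30.0 → 55.0

Answer: 55.0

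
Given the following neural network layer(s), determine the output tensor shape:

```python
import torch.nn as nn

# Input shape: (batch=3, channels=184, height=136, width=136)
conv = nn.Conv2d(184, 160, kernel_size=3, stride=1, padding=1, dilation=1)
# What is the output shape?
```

Input: (3, 184, 136, 136) -> Output: (3, 160, 136, 136)

Answer: (3, 160, 136, 136)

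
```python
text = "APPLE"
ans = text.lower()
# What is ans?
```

Trace:
`text = "APPLE"` → text = 'APPLE'
`ans = text.lower()` → ans = 'apple'
So ans = 'apple'

Answer: 'apple'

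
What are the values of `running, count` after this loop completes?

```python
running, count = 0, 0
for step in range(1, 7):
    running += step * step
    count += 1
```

Sum of squares and count
`running, count` takes the values: (0, 0) → (1, 0) → (1, 1) → (5, 1) → (5, 2) → (14, 2) → (14, 3) → (30, 3) → (30, 4) → (55, 4) → (55, 5) → (91, 5) → (91, 6)

Answer: 91, 6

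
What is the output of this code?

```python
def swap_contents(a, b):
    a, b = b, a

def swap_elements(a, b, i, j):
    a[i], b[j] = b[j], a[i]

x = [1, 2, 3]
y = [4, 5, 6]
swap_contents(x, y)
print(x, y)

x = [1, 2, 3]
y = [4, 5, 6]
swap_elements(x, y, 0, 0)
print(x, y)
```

Key concept: parameter rebinding vs mutation.
Step by step:
`x = [1, 2, 3]` → x = [1, 2, 3]
`y = [4, 5, 6]` → y = [4, 5, 6]
`swap_contents(x, y)` → no visible change to tracked variables
`print(x, y)` → prints [1, 2, 3] [4, 5, 6]
`x = [1, 2, 3]` → x = [1, 2, 3]
`y = [4, 5, 6]` → y = [4, 5, 6]
`swap_elements(x, y, 0, 0)` → x = [4, 2, 3]; y = [1, 5, 6]
`print(x, y)` → prints [4, 2, 3] [1, 5, 6]

Answer:
[1, 2, 3] [4, 5, 6]
[4, 2, 3] [1, 5, 6]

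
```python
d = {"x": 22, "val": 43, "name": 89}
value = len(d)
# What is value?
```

Trace:
`d = {"x": 22, "val": 43, "name": 89}` → d = {'x': 22, 'val': 43, 'name': 89}
`value = len(d)` → value = 3
So value = 3

Answer: 3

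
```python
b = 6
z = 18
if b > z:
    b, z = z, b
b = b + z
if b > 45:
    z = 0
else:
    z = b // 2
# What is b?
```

Trace:
`b = 6` → b = 6
`z = 18` → z = 18
`if b > z: ...` → b > z is False → no variable changes
`b = b + z` → b = 24
`if b > 45: ...` → b > 45 is False, take else branch → z = 12
So b = 24

Answer: 24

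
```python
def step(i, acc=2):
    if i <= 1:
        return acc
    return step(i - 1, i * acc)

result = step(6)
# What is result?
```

Accumulator trace (n, acc): (6, 2) -> (5, 12) -> (4, 60) -> (3, 240) -> (2, 720) -> (1, 1440) -> return 1440

Answer: 1440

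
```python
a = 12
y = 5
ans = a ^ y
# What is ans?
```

Trace:
`a = 12` → a = 12
`y = 5` → y = 5
`ans = a ^ y` → ans = 9
So ans = 9

Answer: 9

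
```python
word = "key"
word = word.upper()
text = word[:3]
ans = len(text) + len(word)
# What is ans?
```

Trace:
`word = "key"` → word = 'key'
`word = word.upper()` → word = 'KEY'
`text = word[:3]` → text = 'KEY'
`ans = len(text) + len(word)` → ans = 6
So ans = 6

Answer: 6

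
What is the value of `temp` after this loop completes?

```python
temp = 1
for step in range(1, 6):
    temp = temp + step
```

Start at 1, add 1 through 5
`temp` takes the values: 1 → 2 → 4 → 7 → 11 → 16

Answer: 16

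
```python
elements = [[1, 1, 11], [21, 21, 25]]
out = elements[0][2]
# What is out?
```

Trace:
`elements = [[1, 1, 11], [21, 21, 25]]` → elements = [[1, 1, 11], [21, 21, 25]]
`out = elements[0][2]` → out = 11
So out = 11

Answer: 11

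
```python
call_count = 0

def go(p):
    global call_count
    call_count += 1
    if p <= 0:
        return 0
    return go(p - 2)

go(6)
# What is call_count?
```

Linear recursion stepping by 2: 4 calls from p=6 down to ≤0.

Answer: 4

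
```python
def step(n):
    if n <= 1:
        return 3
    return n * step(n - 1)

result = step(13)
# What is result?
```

step(13) = 13 * 12 * 11 * 10 * 9 * 8 * 7 * 6 * 5 * 4 * 3 * 2 * 3 = 18681062400

Answer: 18681062400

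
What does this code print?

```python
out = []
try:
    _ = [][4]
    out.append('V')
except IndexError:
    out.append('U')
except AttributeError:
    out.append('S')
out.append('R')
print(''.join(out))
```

Execution trace: 'U' (except IndexError) → 'R' (after the try/except). Output: UR

Answer: UR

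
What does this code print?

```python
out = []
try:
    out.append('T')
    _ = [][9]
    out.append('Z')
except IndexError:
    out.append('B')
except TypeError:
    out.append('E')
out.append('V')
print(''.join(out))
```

Execution trace: 'T' (try body) → 'B' (except IndexError) → 'V' (after the try/except). Output: TBV

Answer: TBV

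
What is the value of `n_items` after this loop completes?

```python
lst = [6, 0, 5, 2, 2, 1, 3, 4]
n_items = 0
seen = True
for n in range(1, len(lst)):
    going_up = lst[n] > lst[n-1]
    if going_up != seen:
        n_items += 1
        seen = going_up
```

Count direction changes in [6, 0, 5, 2, 2, 1, 3, 4]
`n_items` takes the values: 0 → 1 → 2 → 3 → 4

Answer: 4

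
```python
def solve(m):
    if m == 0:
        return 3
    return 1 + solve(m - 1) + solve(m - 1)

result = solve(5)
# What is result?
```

solve(m) = 1 + 2·solve(m-1), solve(0)=3. Closed form: (3+1)·2^5 - 1 = 127.

Answer: 127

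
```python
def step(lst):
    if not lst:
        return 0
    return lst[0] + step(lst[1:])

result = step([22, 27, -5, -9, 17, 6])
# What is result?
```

22 + 27 + (-5) + (-9) + 17 + 6 + 0 = 58

Answer: 58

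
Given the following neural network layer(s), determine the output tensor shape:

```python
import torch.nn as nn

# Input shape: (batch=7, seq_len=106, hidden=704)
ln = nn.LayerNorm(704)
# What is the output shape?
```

Input: (7, 106, 704) -> Output: (7, 106, 704)

Answer: (7, 106, 704)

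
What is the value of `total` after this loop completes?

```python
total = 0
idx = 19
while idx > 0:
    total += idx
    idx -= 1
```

Sum 19 down to 1
`total` takes the values: 0 → 19 → 37 → 54 → 70 → 85 → 99 → 112 → 124 → 135 → 145 → 154 → 162 → 169 → 175 → 180 → 184 → 187 → 189 → 190

Answer: 190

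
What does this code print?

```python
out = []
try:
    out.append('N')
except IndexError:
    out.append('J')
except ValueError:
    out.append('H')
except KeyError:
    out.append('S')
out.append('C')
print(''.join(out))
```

Execution trace: 'N' (try body, no exception) → 'C' (after the try/except). Output: NC

Answer: NC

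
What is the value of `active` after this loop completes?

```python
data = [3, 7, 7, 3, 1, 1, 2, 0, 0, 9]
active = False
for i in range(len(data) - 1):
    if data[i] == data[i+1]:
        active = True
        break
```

Check consecutive duplicates in [3, 7, 7, 3, 1, 1, 2, 0, 0, 9]
`active` takes the values: False → True

Answer: True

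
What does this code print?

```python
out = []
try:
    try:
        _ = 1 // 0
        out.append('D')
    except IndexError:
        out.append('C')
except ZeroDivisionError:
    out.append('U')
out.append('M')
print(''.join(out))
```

Execution trace: 'U' (outer except ZeroDivisionError) → 'M' (after the try/except). Output: UM

Answer: UM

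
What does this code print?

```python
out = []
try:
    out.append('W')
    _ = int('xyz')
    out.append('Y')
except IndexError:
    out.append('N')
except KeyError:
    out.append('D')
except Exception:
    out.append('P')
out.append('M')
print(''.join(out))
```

Execution trace: 'W' (try body) → 'P' (except Exception) → 'M' (after the try/except). Output: WPM

Answer: WPM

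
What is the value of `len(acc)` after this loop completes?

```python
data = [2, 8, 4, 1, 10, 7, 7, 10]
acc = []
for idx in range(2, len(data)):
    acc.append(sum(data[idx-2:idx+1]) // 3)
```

Number of 3-element averages
`acc` takes the values: [] → [4] → [4, 4] → [4, 4, 5] → [4, 4, 5, 6] → [4, 4, 5, 6, 8] → [4, 4, 5, 6, 8, 8]
So `len(acc)` = 6

Answer: 6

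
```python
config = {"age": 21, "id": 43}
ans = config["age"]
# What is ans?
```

Trace:
`config = {"age": 21, "id": 43}` → config = {'age': 21, 'id': 43}
`ans = config["age"]` → ans = 21
So ans = 21

Answer: 21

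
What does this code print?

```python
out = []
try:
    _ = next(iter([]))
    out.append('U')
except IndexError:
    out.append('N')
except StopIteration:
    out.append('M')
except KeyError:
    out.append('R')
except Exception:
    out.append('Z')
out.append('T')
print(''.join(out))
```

Execution trace: 'M' (except StopIteration) → 'T' (after the try/except). Output: MT

Answer: MT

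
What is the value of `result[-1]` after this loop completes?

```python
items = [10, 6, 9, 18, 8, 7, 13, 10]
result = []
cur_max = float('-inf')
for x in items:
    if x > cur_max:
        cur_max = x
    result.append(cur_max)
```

Running max ends at 18
`result` takes the values: [] → [10] → [10, 10] → [10, 10, 10] → [10, 10, 10, 18] → [10, 10, 10, 18, 18] → [10, 10, 10, 18, 18, 18] → [10, 10, 10, 18, 18, 18, 18] → [10, 10, 10, 18, 18, 18, 18, 18]
So `result[-1]` = 18

Answer: 18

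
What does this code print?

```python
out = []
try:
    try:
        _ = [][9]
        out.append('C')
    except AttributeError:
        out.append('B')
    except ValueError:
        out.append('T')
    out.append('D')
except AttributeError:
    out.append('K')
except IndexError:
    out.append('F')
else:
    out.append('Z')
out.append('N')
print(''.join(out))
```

Execution trace: 'F' (except IndexError) → 'N' (after the try/except). Output: FN

Answer: FN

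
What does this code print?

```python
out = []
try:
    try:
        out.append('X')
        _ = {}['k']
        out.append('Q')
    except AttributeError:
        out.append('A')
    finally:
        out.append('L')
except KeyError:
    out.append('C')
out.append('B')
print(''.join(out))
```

Execution trace: 'X' (try body) → 'L' (finally) → 'C' (outer except KeyError) → 'B' (after the try/except). Output: XLCB

Answer: XLCB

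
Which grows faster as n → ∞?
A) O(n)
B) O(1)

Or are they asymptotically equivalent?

O(n) vs O(1): Higher order terms dominate.

Answer: A) O(n) grows faster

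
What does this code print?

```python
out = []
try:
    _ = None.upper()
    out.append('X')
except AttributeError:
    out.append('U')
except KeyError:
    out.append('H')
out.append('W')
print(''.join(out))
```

Execution trace: 'U' (except AttributeError) → 'W' (after the try/except). Output: UW

Answer: UW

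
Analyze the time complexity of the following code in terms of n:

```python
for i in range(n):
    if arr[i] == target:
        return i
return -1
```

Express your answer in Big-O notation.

This is Linear search in an array. Time complexity: O(n).

Answer: O(n)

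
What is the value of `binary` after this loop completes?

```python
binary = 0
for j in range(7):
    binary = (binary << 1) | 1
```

Build 7 consecutive 1-bits: 0b1111111
`binary` takes the values: 0 → 1 → 3 → 7 → 15 → 31 → 63 → 127

Answer: 127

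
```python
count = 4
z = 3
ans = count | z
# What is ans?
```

Trace:
`count = 4` → count = 4
`z = 3` → z = 3
`ans = count | z` → ans = 7
So ans = 7

Answer: 7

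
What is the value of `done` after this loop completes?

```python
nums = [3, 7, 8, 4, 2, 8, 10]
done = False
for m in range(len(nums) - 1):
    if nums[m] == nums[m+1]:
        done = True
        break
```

Check consecutive duplicates in [3, 7, 8, 4, 2, 8, 10]
`done` takes the values: False

Answer: False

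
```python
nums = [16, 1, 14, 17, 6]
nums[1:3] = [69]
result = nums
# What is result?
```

Trace:
`nums = [16, 1, 14, 17, 6]` → nums = [16, 1, 14, 17, 6]
`nums[1:3] = [69]` → nums = [16, 69, 17, 6]
`result = nums` → result = [16, 69, 17, 6]
So result = [16, 69, 17, 6]

Answer: [16, 69, 17, 6]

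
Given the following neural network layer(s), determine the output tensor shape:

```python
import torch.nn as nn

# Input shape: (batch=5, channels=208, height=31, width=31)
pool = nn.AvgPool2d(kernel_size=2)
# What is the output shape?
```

Input: (5, 208, 31, 31) -> Output: (5, 208, 15, 15)

Answer: (5, 208, 15, 15)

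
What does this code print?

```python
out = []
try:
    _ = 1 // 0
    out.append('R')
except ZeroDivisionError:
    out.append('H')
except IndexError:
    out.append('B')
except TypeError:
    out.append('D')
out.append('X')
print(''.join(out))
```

Execution trace: 'H' (except ZeroDivisionError) → 'X' (after the try/except). Output: HX

Answer: HX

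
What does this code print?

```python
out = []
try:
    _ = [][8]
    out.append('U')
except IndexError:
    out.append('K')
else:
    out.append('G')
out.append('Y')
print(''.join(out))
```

Execution trace: 'K' (except IndexError) → 'Y' (after the try/except). Output: KY

Answer: KY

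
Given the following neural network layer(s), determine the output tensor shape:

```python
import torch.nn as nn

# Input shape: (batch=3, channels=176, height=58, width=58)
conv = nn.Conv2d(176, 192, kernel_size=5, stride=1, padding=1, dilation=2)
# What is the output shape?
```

Input: (3, 176, 58, 58) -> Output: (3, 192, 52, 52)

Answer: (3, 192, 52, 52)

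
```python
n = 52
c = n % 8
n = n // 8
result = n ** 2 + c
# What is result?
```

Trace:
`n = 52` → n = 52
`c = n % 8` → c = 4
`n = n // 8` → n = 6
`result = n ** 2 + c` → result = 40
So result = 40

Answer: 40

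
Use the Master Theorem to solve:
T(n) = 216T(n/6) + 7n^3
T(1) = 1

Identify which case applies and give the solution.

a=216, b=6, f(n)=7n^3. log_6(216) = 3. Since c=3 = 3, Case 2 applies: T(n) = Θ(n^log_b(a) · log n) = O(n^3 log n).

Answer: O(n^3 log n) - Case 2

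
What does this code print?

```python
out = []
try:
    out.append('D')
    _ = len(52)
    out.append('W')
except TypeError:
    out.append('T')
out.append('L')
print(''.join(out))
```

Execution trace: 'D' (try body) → 'T' (except TypeError) → 'L' (after the try/except). Output: DTL

Answer: DTL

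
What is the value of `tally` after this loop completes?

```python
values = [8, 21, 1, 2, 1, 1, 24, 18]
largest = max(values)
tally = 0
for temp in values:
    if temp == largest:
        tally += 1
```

Count of max value 24 in [8, 21, 1, 2, 1, 1, 24, 18]
`tally` takes the values: 0 → 1

Answer: 1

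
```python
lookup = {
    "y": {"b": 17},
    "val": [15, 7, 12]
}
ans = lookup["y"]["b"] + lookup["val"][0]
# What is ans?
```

Trace:
`lookup = { ...` → lookup = {'y': {'b': 17}, 'val': [15, 7, 12]}
`ans = lookup["y"]["b"] + lookup["val"][0]` → ans = 32
So ans = 32

Answer: 32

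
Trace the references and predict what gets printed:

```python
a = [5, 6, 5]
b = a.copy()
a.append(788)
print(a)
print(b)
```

Key concept: list.copy() creates independent copy.
Step by step:
`a = [5, 6, 5]` → a = [5, 6, 5]
`b = a.copy()` → b = [5, 6, 5]
`a.append(788)` → a = [5, 6, 5, 788]
`print(a)` → prints [5, 6, 5, 788]
`print(b)` → prints [5, 6, 5]

Answer:
[5, 6, 5, 788]
[5, 6, 5]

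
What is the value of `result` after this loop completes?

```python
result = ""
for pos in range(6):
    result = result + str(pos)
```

Concatenate digits 0 to 5
`result` takes the values: "" → "0" → "01" → "012" → "0123" → "01234" → "012345"

Answer: "012345"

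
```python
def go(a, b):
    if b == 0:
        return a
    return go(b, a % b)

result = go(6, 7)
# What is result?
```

go(6, 7) -> go(7, 6) -> go(6, 1) -> go(1, 0) -> 1

Answer: 1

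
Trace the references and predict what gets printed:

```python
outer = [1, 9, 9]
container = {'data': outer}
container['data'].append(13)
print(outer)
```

Key concept: dict holds reference to list.
Step by step:
`outer = [1, 9, 9]` → outer = [1, 9, 9]
`container = {'data': outer}` → container = {'data': [1, 9, 9]}
`container['data'].append(13)` → outer = [1, 9, 9, 13]; container = {'data': [1, 9, 9, 13]}
`print(outer)` → prints [1, 9, 9, 13]

Answer: [1, 9, 9, 13]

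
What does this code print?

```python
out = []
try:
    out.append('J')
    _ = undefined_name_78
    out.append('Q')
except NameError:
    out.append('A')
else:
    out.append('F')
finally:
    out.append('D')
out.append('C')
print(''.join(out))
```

Execution trace: 'J' (try body) → 'A' (except NameError) → 'D' (finally) → 'C' (after the try/except). Output: JADC

Answer: JADC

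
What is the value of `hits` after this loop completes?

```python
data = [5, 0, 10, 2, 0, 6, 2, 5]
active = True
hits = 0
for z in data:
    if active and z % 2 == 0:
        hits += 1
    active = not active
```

Count even values at even positions
`hits` takes the values: 0 → 1 → 2 → 3

Answer: 3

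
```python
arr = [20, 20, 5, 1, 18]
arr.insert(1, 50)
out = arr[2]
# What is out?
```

Trace:
`arr = [20, 20, 5, 1, 18]` → arr = [20, 20, 5, 1, 18]
`arr.insert(1, 50)` → arr = [20, 50, 20, 5, 1, 18]
`out = arr[2]` → out = 20
So out = 20

Answer: 20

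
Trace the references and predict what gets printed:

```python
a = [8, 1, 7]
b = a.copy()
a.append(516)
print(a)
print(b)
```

Key concept: list.copy() creates independent copy.
Step by step:
`a = [8, 1, 7]` → a = [8, 1, 7]
`b = a.copy()` → b = [8, 1, 7]
`a.append(516)` → a = [8, 1, 7, 516]
`print(a)` → prints [8, 1, 7, 516]
`print(b)` → prints [8, 1, 7]

Answer:
[8, 1, 7, 516]
[8, 1, 7]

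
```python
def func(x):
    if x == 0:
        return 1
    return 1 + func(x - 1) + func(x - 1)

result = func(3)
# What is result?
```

func(x) = 1 + 2·func(x-1), func(0)=1. Closed form: (1+1)·2^3 - 1 = 15.

Answer: 15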